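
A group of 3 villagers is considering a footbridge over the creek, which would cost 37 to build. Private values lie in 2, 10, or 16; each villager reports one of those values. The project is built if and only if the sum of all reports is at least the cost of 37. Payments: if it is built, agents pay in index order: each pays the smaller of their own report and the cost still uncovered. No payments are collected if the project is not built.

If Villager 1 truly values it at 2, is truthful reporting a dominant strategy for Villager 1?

Check each profile of the others' reports and compare truth against every alternative report.
Others report (16, 16): truth gives 0, best alternative gives -8.
Others report (2, 2): truth gives 0, best alternative gives 0.
Others report (2, 10): truth gives 0, best alternative gives 0.
Others report (2, 16): truth gives 0, best alternative gives 0.
Others report (10, 2): truth gives 0, best alternative gives 0.
Others report (10, 10): truth gives 0, best alternative gives 0.
(Remaining 3 profiles checked similarly; truth is weakly best in each.)
In every case the truthful report is at least as good as any alternative, so it is a dominant strategy.

Yes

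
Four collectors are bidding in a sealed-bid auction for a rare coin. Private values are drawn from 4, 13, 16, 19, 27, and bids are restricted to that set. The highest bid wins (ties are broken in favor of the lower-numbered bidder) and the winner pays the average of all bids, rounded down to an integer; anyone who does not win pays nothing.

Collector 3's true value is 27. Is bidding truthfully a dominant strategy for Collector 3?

Consider the case where Collector 1 bids 4, Collector 2 bids 4 and Collector 4 bids 4.
Truthful bid 27: wins, pays 9, utility 27 - 9 = 18.
Bid 13 instead: wins, pays 6, utility 27 - 6 = 21.
Since 21 > 18, bidding 13 is strictly better here, so truthful bidding is not dominant.

No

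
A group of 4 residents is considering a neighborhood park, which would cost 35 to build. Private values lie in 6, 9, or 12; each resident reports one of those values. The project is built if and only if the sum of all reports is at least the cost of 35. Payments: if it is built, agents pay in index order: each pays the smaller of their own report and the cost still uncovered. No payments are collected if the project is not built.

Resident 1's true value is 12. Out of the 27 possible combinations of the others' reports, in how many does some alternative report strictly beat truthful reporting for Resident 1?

17

Others report (6, 9, 12): truth gives 0; report 9 gives 3 > 0. Violating.
Others report (6, 12, 9): truth gives 0; report 9 gives 3 > 0. Violating.
Others report (6, 12, 12): truth gives 0; report 6 gives 6 > 0. Violating.
Others report (9, 6, 12): truth gives 0; report 9 gives 3 > 0. Violating.
Others report (6, 6, 6): truth gives 0; no alternative beats it.
Others report (6, 6, 9): truth gives 0; no alternative beats it.
(Checking all 27 profiles: 17 have a profitable deviation, 10 do not.)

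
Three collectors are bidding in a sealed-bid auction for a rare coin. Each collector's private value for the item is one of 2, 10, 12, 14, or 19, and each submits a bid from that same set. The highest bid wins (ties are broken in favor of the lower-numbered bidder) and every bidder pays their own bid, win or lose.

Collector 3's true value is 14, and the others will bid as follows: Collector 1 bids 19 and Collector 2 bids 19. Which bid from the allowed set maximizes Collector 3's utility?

2

Bid 2: loses but pays 2, utility -2.
Bid 10: loses but pays 10, utility -10.
Bid 12: loses but pays 12, utility -12.
Bid 14: loses but pays 14, utility -14.
Bid 19: loses but pays 19, utility -19.
The best choice is 2 with utility -2.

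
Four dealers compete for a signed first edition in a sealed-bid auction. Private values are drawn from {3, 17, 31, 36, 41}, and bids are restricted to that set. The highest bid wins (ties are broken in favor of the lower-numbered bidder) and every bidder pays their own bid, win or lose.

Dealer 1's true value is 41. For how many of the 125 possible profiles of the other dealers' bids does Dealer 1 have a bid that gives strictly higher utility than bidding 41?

64

Others bid (3, 3, 3): truth gives 0; bid 3 gives 38 > 0. Violating.
Others bid (3, 3, 17): truth gives 0; bid 17 gives 24 > 0. Violating.
Others bid (3, 3, 31): truth gives 0; bid 31 gives 10 > 0. Violating.
Others bid (3, 3, 36): truth gives 0; bid 36 gives 5 > 0. Violating.
Others bid (3, 3, 41): truth gives 0; no alternative beats it.
Others bid (3, 17, 41): truth gives 0; no alternative beats it.
(Checking all 125 profiles: 64 have a profitable deviation, 61 do not.)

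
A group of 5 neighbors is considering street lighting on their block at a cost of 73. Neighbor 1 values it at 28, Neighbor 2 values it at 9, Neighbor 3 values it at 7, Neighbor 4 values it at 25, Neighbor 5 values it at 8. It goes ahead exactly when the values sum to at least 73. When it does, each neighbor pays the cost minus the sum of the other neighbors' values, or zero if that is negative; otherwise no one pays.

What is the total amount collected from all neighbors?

57

Total value 77 ≥ cost 73, so it is built.
Neighbor 1: others sum to 49; max(0, 73 - 49) = 24.
Neighbor 2: others sum to 68; max(0, 73 - 68) = 5.
Neighbor 3: others sum to 70; max(0, 73 - 70) = 3.
Neighbor 4: others sum to 52; max(0, 73 - 52) = 21.
Neighbor 5: others sum to 69; max(0, 73 - 69) = 4.
Total collected = 24 + 5 + 3 + 21 + 4 = 57.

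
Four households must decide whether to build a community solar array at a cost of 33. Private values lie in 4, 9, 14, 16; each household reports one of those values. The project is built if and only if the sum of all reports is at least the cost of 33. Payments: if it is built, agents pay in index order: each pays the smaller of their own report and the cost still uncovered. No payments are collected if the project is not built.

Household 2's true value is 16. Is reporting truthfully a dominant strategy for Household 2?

No

Consider the case where Household 1 reports 4, Household 3 reports 4 and Household 4 reports 14.
Truthful report 16: project built, pays 16, utility 16 - 16 = 0.
Report 14 instead: project built, pays 14, utility 16 - 14 = 2.
Since 2 > 0, reporting 14 is strictly better here, so truthful reporting is not dominant.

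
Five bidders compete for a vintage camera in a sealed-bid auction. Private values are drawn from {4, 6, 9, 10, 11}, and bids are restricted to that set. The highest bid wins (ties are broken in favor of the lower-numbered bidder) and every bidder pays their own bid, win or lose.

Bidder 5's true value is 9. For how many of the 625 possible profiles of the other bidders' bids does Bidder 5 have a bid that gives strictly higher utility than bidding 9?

Others bid (4, 4, 4, 4): truth gives 0; bid 6 gives 3 > 0. Violating.
Others bid (4, 4, 4, 9): truth gives -9; bid 10 gives -1 > -9. Violating.
Others bid (4, 4, 4, 10): truth gives -9; bid 11 gives -2 > -9. Violating.
Others bid (4, 4, 4, 11): truth gives -9; bid 4 gives -4 > -9. Violating.
Others bid (4, 4, 4, 6): truth gives 0; no alternative beats it.
Others bid (4, 4, 6, 4): truth gives 0; no alternative beats it.
(Checking all 625 profiles: 610 have a profitable deviation, 15 do not.)

610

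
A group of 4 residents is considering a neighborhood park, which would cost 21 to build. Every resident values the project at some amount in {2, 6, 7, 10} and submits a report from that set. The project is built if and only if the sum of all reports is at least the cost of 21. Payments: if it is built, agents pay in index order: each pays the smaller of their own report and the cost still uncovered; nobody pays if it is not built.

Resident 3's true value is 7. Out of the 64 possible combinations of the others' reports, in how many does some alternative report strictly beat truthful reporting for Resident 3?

Others report (2, 6, 7): truth gives 0; report 6 gives 1 > 0. Violating.
Others report (2, 6, 10): truth gives 0; report 6 gives 1 > 0. Violating.
Others report (2, 7, 6): truth gives 0; report 6 gives 1 > 0. Violating.
Others report (2, 7, 7): truth gives 0; report 6 gives 1 > 0. Violating.
Others report (2, 2, 2): truth gives 0; no alternative beats it.
Others report (2, 2, 6): truth gives 0; no alternative beats it.
(Checking all 64 profiles: 45 have a profitable deviation, 19 do not.)

45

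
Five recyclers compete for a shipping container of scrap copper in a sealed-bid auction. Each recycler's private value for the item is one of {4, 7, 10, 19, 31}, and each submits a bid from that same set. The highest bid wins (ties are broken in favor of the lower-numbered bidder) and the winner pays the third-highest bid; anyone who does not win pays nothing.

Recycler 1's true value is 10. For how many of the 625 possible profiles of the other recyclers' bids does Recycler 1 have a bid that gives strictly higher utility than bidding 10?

Others bid (4, 4, 4, 19): truth gives 0; bid 19 gives 6 > 0. Violating.
Others bid (4, 4, 4, 31): truth gives 0; bid 31 gives 6 > 0. Violating.
Others bid (4, 4, 7, 19): truth gives 0; bid 19 gives 3 > 0. Violating.
Others bid (4, 4, 7, 31): truth gives 0; bid 31 gives 3 > 0. Violating.
Others bid (4, 4, 4, 4): truth gives 6; no alternative beats it.
Others bid (4, 4, 4, 7): truth gives 6; no alternative beats it.
(Checking all 625 profiles: 64 have a profitable deviation, 561 do not.)

64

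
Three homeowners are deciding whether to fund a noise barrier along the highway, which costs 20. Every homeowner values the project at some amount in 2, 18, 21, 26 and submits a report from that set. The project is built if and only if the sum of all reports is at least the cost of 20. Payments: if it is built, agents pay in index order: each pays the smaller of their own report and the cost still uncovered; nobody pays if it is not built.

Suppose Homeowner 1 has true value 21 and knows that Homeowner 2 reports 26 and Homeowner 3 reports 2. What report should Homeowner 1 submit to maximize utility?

Report 2: project built, pays 2, utility 21 - 2 = 19.
Report 18: project built, pays 18, utility 21 - 18 = 3.
Report 21: project built, pays 20, utility 21 - 20 = 1.
Report 26: project built, pays 20, utility 21 - 20 = 1.
The best choice is 2 with utility 19.

2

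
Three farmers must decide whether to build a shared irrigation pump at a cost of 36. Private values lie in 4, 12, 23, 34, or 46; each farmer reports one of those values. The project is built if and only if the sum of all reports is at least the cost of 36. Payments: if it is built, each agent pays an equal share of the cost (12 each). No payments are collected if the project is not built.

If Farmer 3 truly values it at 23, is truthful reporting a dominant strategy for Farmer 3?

Consider the case where Farmer 1 reports 4 and Farmer 2 reports 4.
Truthful report 23: project not built, utility 0.
Report 34 instead: project built, pays 12, utility 23 - 12 = 11.
Since 11 > 0, reporting 34 is strictly better here, so truthful reporting is not dominant.

No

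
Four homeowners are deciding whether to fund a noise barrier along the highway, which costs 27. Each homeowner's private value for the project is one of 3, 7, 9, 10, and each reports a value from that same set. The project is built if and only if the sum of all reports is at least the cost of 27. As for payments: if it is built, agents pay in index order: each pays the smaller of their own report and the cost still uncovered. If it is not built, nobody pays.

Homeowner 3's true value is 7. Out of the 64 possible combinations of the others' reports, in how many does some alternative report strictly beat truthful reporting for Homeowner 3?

Others report (7, 7, 10): truth gives 0; report 3 gives 4 > 0. Violating.
Others report (7, 9, 9): truth gives 0; report 3 gives 4 > 0. Violating.
Others report (7, 9, 10): truth gives 0; report 3 gives 4 > 0. Violating.
Others report (7, 10, 7): truth gives 0; report 3 gives 4 > 0. Violating.
Others report (3, 3, 3): truth gives 0; no alternative beats it.
Others report (3, 3, 7): truth gives 0; no alternative beats it.
(Checking all 64 profiles: 23 have a profitable deviation, 41 do not.)

23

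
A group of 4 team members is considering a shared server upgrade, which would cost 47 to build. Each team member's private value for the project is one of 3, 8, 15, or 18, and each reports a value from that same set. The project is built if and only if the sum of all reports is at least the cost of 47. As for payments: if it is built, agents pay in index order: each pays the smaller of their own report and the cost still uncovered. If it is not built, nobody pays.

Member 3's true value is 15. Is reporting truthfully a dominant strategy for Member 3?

Consider the case where Member 1 reports 3, Member 2 reports 18 and Member 4 reports 18.
Truthful report 15: project built, pays 15, utility 15 - 15 = 0.
Report 8 instead: project built, pays 8, utility 15 - 8 = 7.
Since 7 > 0, reporting 8 is strictly better here, so truthful reporting is not dominant.

No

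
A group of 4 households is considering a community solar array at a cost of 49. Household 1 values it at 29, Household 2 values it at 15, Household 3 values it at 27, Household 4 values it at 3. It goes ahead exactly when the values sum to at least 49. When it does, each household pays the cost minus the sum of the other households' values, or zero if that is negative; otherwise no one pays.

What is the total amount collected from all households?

Total value 74 ≥ cost 49, so it is built.
Household 1: others sum to 45; max(0, 49 - 45) = 4.
Household 2: others sum to 59; max(0, 49 - 59) = 0.
Household 3: others sum to 47; max(0, 49 - 47) = 2.
Household 4: others sum to 71; max(0, 49 - 71) = 0.
Total collected = 4 + 0 + 2 + 0 = 6.

6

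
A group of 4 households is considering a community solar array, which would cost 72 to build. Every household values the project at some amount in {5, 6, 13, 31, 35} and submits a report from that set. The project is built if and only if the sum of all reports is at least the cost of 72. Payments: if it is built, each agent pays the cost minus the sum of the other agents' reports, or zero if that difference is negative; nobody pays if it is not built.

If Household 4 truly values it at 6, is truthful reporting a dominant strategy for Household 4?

Yes

Check each profile of the others' reports and compare truth against every alternative report.
Others report (5, 35, 35): truth gives 6, best alternative gives 6.
Others report (6, 31, 35): truth gives 6, best alternative gives 6.
Others report (6, 35, 31): truth gives 6, best alternative gives 6.
Others report (6, 35, 35): truth gives 6, best alternative gives 6.
Others report (13, 31, 31): truth gives 6, best alternative gives 6.
Others report (13, 31, 35): truth gives 6, best alternative gives 6.
(Remaining 119 profiles checked similarly; truth is weakly best in each.)
In every case the truthful report is at least as good as any alternative, so it is a dominant strategy.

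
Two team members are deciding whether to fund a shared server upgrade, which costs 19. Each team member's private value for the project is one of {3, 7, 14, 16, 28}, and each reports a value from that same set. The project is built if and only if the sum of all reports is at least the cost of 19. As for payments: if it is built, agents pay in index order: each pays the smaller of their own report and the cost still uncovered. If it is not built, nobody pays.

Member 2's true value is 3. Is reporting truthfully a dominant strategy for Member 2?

Check each profile of the others' reports and compare truth against every alternative report.
Others report (14): truth gives 0, best alternative gives -2.
Others report (28): truth gives 3, best alternative gives 3.
Others report (3): truth gives 0, best alternative gives 0.
Others report (7): truth gives 0, best alternative gives 0.
Others report (16): truth gives 0, best alternative gives 0.
In every case the truthful report is at least as good as any alternative, so it is a dominant strategy.

Yes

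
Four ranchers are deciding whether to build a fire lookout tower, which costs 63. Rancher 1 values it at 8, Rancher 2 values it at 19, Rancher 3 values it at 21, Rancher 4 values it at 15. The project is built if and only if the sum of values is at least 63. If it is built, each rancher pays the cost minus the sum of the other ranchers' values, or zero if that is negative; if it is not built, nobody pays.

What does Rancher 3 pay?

21

Total value 63 ≥ cost 63, so the project is built.
The other ranchers' values sum to 42.
Cost minus that sum is 63 - 42 = 21.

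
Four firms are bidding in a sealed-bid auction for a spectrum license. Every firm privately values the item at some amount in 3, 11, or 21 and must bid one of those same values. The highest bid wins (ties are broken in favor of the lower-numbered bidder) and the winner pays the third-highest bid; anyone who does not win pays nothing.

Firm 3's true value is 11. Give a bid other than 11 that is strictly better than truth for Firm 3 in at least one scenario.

21

Suppose Firm 1 bids 3, Firm 2 bids 3 and Firm 4 bids 21.
Bid 11: loses, pays 0, utility 0.
Bid 21: wins, pays 3, utility 11 - 3 = 8.
So bidding 21 beats truth here (8 > 0).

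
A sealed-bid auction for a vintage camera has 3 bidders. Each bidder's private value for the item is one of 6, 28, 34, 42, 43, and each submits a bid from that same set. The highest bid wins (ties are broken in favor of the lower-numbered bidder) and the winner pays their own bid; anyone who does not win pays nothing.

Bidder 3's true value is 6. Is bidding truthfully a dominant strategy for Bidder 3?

Check each profile of the others' bids and compare truth against every alternative bid.
Others bid (6, 6): truth gives 0, best alternative gives -22.
Others bid (6, 28): truth gives 0, best alternative gives 0.
Others bid (6, 34): truth gives 0, best alternative gives 0.
Others bid (6, 42): truth gives 0, best alternative gives 0.
Others bid (6, 43): truth gives 0, best alternative gives 0.
Others bid (28, 6): truth gives 0, best alternative gives 0.
(Remaining 19 profiles checked similarly; truth is weakly best in each.)
In every case the truthful bid is at least as good as any alternative, so it is a dominant strategy.

Yes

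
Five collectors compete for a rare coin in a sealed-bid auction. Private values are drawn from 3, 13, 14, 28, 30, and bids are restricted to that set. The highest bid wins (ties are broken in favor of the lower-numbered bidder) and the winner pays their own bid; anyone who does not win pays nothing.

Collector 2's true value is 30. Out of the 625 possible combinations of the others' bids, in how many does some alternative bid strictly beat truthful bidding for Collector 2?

Others bid (3, 3, 3, 3): truth gives 0; bid 13 gives 17 > 0. Violating.
Others bid (3, 3, 3, 13): truth gives 0; bid 13 gives 17 > 0. Violating.
Others bid (3, 3, 3, 14): truth gives 0; bid 14 gives 16 > 0. Violating.
Others bid (3, 3, 3, 28): truth gives 0; bid 28 gives 2 > 0. Violating.
Others bid (3, 3, 3, 30): truth gives 0; no alternative beats it.
Others bid (3, 3, 13, 30): truth gives 0; no alternative beats it.
(Checking all 625 profiles: 192 have a profitable deviation, 433 do not.)

192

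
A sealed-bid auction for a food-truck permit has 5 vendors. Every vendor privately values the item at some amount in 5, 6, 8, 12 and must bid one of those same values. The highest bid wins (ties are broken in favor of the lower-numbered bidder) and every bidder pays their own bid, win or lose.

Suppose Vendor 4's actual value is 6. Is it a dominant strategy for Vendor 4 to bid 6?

Consider the case where Vendor 1 bids 5, Vendor 2 bids 5, Vendor 3 bids 5 and Vendor 5 bids 8.
Truthful bid 6: loses but pays 6, utility -6.
Bid 5 instead: loses but pays 5, utility -5.
Since -5 > -6, bidding 5 is strictly better here, so truthful bidding is not dominant.

No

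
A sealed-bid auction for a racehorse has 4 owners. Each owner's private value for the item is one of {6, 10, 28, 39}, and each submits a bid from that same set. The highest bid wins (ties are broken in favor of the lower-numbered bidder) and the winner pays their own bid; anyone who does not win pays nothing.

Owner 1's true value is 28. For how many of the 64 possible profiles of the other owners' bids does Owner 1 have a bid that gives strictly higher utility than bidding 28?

Others bid (6, 6, 6): truth gives 0; bid 6 gives 22 > 0. Violating.
Others bid (6, 6, 10): truth gives 0; bid 10 gives 18 > 0. Violating.
Others bid (6, 10, 6): truth gives 0; bid 10 gives 18 > 0. Violating.
Others bid (6, 10, 10): truth gives 0; bid 10 gives 18 > 0. Violating.
Others bid (6, 6, 28): truth gives 0; no alternative beats it.
Others bid (6, 6, 39): truth gives 0; no alternative beats it.
(Checking all 64 profiles: 8 have a profitable deviation, 56 do not.)

8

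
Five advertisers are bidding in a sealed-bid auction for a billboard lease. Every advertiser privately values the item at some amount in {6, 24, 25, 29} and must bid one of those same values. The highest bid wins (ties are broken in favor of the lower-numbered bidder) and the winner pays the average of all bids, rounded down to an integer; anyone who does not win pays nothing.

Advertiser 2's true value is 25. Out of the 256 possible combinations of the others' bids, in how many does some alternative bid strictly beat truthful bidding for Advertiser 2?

95

Others bid (6, 6, 6, 29): truth gives 0; bid 29 gives 10 > 0. Violating.
Others bid (6, 6, 24, 24): truth gives 8; bid 24 gives 9 > 8. Violating.
Others bid (6, 6, 24, 29): truth gives 0; bid 29 gives 7 > 0. Violating.
Others bid (6, 6, 25, 29): truth gives 0; bid 29 gives 6 > 0. Violating.
Others bid (6, 6, 6, 6): truth gives 16; no alternative beats it.
Others bid (6, 6, 6, 24): truth gives 12; no alternative beats it.
(Checking all 256 profiles: 95 have a profitable deviation, 161 do not.)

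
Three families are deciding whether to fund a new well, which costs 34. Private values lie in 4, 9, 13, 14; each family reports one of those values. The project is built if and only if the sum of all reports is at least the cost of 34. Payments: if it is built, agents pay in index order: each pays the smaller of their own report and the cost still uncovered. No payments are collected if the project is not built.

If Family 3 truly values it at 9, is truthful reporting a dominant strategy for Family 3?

Check each profile of the others' reports and compare truth against every alternative report.
Others report (14, 14): truth gives 3, best alternative gives 3.
Others report (13, 14): truth gives 2, best alternative gives 2.
Others report (14, 13): truth gives 2, best alternative gives 2.
Others report (13, 13): truth gives 1, best alternative gives 1.
Others report (4, 4): truth gives 0, best alternative gives 0.
Others report (4, 9): truth gives 0, best alternative gives 0.
(Remaining 10 profiles checked similarly; truth is weakly best in each.)
In every case the truthful report is at least as good as any alternative, so it is a dominant strategy.

Yes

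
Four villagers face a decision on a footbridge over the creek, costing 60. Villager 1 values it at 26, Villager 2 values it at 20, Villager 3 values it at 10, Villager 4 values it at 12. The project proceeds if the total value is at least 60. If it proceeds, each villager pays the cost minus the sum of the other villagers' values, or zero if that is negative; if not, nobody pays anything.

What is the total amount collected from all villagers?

Total value 68 ≥ cost 60, so it is built.
Villager 1: others sum to 42; max(0, 60 - 42) = 18.
Villager 2: others sum to 48; max(0, 60 - 48) = 12.
Villager 3: others sum to 58; max(0, 60 - 58) = 2.
Villager 4: others sum to 56; max(0, 60 - 56) = 4.
Total collected = 18 + 12 + 2 + 4 = 36.

36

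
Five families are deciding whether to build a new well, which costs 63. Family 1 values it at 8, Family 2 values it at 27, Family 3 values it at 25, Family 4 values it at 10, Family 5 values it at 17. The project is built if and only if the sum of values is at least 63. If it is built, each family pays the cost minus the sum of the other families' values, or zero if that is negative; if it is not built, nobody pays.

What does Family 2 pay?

3

Total value 87 ≥ cost 63, so the project is built.
The other families' values sum to 60.
Cost minus that sum is 63 - 60 = 3.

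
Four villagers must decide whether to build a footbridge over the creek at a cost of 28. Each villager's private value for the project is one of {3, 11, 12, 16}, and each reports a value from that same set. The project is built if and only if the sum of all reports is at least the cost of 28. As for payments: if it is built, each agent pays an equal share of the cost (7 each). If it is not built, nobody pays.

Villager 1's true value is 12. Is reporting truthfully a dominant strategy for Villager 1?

Yes

Check each profile of the others' reports and compare truth against every alternative report.
Others report (3, 3, 11): truth gives 5, best alternative gives 5.
Others report (3, 3, 12): truth gives 5, best alternative gives 5.
Others report (3, 3, 16): truth gives 5, best alternative gives 5.
Others report (3, 11, 3): truth gives 5, best alternative gives 5.
Others report (3, 11, 11): truth gives 5, best alternative gives 5.
Others report (3, 11, 12): truth gives 5, best alternative gives 5.
(Remaining 58 profiles checked similarly; truth is weakly best in each.)
In every case the truthful report is at least as good as any alternative, so it is a dominant strategy.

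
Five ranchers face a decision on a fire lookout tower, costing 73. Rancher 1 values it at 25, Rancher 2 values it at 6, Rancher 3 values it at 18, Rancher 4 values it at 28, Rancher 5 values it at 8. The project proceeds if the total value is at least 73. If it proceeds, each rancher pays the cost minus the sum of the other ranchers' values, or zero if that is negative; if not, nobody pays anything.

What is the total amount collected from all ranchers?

35

Total value 85 ≥ cost 73, so it is built.
Rancher 1: others sum to 60; max(0, 73 - 60) = 13.
Rancher 2: others sum to 79; max(0, 73 - 79) = 0.
Rancher 3: others sum to 67; max(0, 73 - 67) = 6.
Rancher 4: others sum to 57; max(0, 73 - 57) = 16.
Rancher 5: others sum to 77; max(0, 73 - 77) = 0.
Total collected = 13 + 0 + 6 + 16 + 0 = 35.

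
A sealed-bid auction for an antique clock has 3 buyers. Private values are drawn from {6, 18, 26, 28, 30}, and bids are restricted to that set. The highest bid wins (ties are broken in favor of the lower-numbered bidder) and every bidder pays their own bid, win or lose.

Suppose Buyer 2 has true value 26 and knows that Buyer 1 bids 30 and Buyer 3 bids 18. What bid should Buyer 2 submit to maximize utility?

Bid 6: loses but pays 6, utility -6.
Bid 18: loses but pays 18, utility -18.
Bid 26: loses but pays 26, utility -26.
Bid 28: loses but pays 28, utility -28.
Bid 30: loses but pays 30, utility -30.
The best choice is 6 with utility -6.

6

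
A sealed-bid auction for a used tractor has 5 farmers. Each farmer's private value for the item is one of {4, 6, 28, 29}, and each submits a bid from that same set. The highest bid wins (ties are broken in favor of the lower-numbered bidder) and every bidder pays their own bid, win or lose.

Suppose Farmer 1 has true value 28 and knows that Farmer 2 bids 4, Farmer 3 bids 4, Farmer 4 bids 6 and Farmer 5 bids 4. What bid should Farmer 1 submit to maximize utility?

Bid 4: loses but pays 4, utility -4.
Bid 6: wins, pays 6, utility 28 - 6 = 22.
Bid 28: wins, pays 28, utility 28 - 28 = 0.
Bid 29: wins, pays 29, utility 28 - 29 = -1.
The best choice is 6 with utility 22.

6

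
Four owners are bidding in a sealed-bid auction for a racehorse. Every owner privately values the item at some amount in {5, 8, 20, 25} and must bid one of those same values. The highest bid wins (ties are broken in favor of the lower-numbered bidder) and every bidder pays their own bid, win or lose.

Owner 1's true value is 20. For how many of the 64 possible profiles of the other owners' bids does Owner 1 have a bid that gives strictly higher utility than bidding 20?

Others bid (5, 5, 5): truth gives 0; bid 5 gives 15 > 0. Violating.
Others bid (5, 5, 8): truth gives 0; bid 8 gives 12 > 0. Violating.
Others bid (5, 5, 25): truth gives -20; bid 5 gives -5 > -20. Violating.
Others bid (5, 8, 5): truth gives 0; bid 8 gives 12 > 0. Violating.
Others bid (5, 5, 20): truth gives 0; no alternative beats it.
Others bid (5, 8, 20): truth gives 0; no alternative beats it.
(Checking all 64 profiles: 45 have a profitable deviation, 19 do not.)

45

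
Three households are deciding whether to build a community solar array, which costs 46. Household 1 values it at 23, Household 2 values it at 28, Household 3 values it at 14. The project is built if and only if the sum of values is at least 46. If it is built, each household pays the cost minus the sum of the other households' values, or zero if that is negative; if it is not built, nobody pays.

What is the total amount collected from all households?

13

Total value 65 ≥ cost 46, so it is built.
Household 1: others sum to 42; max(0, 46 - 42) = 4.
Household 2: others sum to 37; max(0, 46 - 37) = 9.
Household 3: others sum to 51; max(0, 46 - 51) = 0.
Total collected = 4 + 9 + 0 = 13.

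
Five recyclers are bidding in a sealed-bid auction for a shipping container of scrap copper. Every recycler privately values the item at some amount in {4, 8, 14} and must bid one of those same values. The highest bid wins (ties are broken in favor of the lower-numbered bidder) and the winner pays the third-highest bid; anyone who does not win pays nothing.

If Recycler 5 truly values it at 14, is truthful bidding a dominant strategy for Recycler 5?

Yes

Check each profile of the others' bids and compare truth against every alternative bid.
Others bid (4, 4, 4, 8): truth gives 10, best alternative gives 0.
Others bid (4, 4, 8, 4): truth gives 10, best alternative gives 0.
Others bid (4, 8, 4, 4): truth gives 10, best alternative gives 0.
Others bid (8, 4, 4, 4): truth gives 10, best alternative gives 0.
Others bid (4, 4, 8, 8): truth gives 6, best alternative gives 0.
Others bid (4, 8, 4, 8): truth gives 6, best alternative gives 0.
(Remaining 75 profiles checked similarly; truth is weakly best in each.)
In every case the truthful bid is at least as good as any alternative, so it is a dominant strategy.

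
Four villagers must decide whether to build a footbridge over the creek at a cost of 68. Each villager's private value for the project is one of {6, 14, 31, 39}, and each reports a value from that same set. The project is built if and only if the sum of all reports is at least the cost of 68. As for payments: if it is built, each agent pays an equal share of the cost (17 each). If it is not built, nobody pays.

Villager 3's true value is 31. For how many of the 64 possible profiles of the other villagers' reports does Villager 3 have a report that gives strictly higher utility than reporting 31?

3

Others report (6, 14, 14): truth gives 0; report 39 gives 14 > 0. Violating.
Others report (14, 6, 14): truth gives 0; report 39 gives 14 > 0. Violating.
Others report (14, 14, 6): truth gives 0; report 39 gives 14 > 0. Violating.
Others report (6, 6, 6): truth gives 0; no alternative beats it.
Others report (6, 6, 14): truth gives 0; no alternative beats it.
(Checking all 64 profiles: 3 have a profitable deviation, 61 do not.)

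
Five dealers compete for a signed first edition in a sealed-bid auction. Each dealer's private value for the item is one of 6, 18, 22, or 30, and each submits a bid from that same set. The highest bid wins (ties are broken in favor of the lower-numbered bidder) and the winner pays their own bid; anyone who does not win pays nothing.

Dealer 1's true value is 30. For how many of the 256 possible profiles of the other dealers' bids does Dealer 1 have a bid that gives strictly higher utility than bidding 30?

Others bid (6, 6, 6, 6): truth gives 0; bid 6 gives 24 > 0. Violating.
Others bid (6, 6, 6, 18): truth gives 0; bid 18 gives 12 > 0. Violating.
Others bid (6, 6, 6, 22): truth gives 0; bid 22 gives 8 > 0. Violating.
Others bid (6, 6, 18, 6): truth gives 0; bid 18 gives 12 > 0. Violating.
Others bid (6, 6, 6, 30): truth gives 0; no alternative beats it.
Others bid (6, 6, 18, 30): truth gives 0; no alternative beats it.
(Checking all 256 profiles: 81 have a profitable deviation, 175 do not.)

81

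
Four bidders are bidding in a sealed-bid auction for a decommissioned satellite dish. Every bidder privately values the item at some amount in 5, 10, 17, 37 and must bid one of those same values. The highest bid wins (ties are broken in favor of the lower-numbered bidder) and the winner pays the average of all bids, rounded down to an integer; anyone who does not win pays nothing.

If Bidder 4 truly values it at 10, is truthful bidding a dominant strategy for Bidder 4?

Consider the case where Bidder 1 bids 5, Bidder 2 bids 5 and Bidder 3 bids 10.
Truthful bid 10: loses, pays 0, utility 0.
Bid 17 instead: wins, pays 9, utility 10 - 9 = 1.
Since 1 > 0, bidding 17 is strictly better here, so truthful bidding is not dominant.

No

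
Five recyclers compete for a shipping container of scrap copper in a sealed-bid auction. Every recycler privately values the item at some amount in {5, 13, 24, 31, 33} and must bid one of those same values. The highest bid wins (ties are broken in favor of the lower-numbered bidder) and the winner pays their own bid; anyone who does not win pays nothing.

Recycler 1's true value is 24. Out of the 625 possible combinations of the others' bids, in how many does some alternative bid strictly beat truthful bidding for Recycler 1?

Others bid (5, 5, 5, 5): truth gives 0; bid 5 gives 19 > 0. Violating.
Others bid (5, 5, 5, 13): truth gives 0; bid 13 gives 11 > 0. Violating.
Others bid (5, 5, 13, 5): truth gives 0; bid 13 gives 11 > 0. Violating.
Others bid (5, 5, 13, 13): truth gives 0; bid 13 gives 11 > 0. Violating.
Others bid (5, 5, 5, 24): truth gives 0; no alternative beats it.
Others bid (5, 5, 5, 31): truth gives 0; no alternative beats it.
(Checking all 625 profiles: 16 have a profitable deviation, 609 do not.)

16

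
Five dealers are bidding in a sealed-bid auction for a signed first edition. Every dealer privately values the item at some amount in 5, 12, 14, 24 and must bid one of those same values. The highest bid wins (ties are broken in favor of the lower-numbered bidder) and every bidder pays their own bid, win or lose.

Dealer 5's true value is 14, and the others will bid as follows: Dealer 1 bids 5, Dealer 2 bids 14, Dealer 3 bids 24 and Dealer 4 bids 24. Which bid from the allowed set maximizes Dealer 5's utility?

5

Bid 5: loses but pays 5, utility -5.
Bid 12: loses but pays 12, utility -12.
Bid 14: loses but pays 14, utility -14.
Bid 24: loses but pays 24, utility -24.
The best choice is 5 with utility -5.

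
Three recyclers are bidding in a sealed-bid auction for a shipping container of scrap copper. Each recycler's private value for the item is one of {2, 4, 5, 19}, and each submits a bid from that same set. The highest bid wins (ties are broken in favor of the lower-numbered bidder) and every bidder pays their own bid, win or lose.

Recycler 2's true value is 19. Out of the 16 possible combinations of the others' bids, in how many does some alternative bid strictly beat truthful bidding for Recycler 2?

10

Others bid (2, 2): truth gives 0; bid 4 gives 15 > 0. Violating.
Others bid (2, 4): truth gives 0; bid 4 gives 15 > 0. Violating.
Others bid (2, 5): truth gives 0; bid 5 gives 14 > 0. Violating.
Others bid (4, 2): truth gives 0; bid 5 gives 14 > 0. Violating.
Others bid (2, 19): truth gives 0; no alternative beats it.
Others bid (4, 19): truth gives 0; no alternative beats it.
(Checking all 16 profiles: 10 have a profitable deviation, 6 do not.)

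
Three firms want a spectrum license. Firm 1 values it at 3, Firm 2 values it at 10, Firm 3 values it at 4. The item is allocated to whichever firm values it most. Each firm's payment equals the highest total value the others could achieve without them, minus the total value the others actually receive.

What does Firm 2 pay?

Firm 2 has the highest value and receives the item.
Without Firm 2, the item would go to the next-highest value, 4, so the others could achieve 4.
With Firm 2 present and winning, the others receive nothing, so their total is 0.
Payment = 4 - 0 = 4.

4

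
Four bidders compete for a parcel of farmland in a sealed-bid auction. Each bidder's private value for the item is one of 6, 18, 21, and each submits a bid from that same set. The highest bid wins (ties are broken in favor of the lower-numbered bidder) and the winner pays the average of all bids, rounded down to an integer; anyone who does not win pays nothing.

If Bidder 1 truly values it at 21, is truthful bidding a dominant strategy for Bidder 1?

No

Consider the case where Bidder 2 bids 6, Bidder 3 bids 6 and Bidder 4 bids 6.
Truthful bid 21: wins, pays 9, utility 21 - 9 = 12.
Bid 6 instead: wins, pays 6, utility 21 - 6 = 15.
Since 15 > 12, bidding 6 is strictly better here, so truthful bidding is not dominant.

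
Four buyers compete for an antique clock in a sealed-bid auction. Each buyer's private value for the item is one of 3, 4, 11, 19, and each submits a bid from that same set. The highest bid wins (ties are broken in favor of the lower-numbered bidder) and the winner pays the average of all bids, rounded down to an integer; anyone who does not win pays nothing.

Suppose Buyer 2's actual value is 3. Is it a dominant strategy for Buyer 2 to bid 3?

Check each profile of the others' bids and compare truth against every alternative bid.
Others bid (3, 3, 3): truth gives 0, best alternative gives 0.
Others bid (3, 3, 4): truth gives 0, best alternative gives 0.
Others bid (3, 3, 11): truth gives 0, best alternative gives 0.
Others bid (3, 3, 19): truth gives 0, best alternative gives 0.
Others bid (3, 4, 3): truth gives 0, best alternative gives 0.
Others bid (3, 4, 4): truth gives 0, best alternative gives 0.
(Remaining 58 profiles checked similarly; truth is weakly best in each.)
In every case the truthful bid is at least as good as any alternative, so it is a dominant strategy.

Yes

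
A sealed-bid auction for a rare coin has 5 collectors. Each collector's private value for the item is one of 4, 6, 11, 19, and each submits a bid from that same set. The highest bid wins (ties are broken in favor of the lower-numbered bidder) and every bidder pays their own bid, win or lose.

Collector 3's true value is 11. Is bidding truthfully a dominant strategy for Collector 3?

Consider the case where Collector 1 bids 4, Collector 2 bids 4, Collector 4 bids 4 and Collector 5 bids 4.
Truthful bid 11: wins, pays 11, utility 11 - 11 = 0.
Bid 6 instead: wins, pays 6, utility 11 - 6 = 5.
Since 5 > 0, bidding 6 is strictly better here, so truthful bidding is not dominant.

No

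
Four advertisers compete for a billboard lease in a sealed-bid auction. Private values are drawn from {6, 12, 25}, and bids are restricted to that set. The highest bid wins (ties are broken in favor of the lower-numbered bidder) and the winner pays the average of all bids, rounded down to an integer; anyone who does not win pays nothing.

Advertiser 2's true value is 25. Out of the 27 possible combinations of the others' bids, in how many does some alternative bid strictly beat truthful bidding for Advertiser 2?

Others bid (6, 6, 6): truth gives 15; bid 12 gives 18 > 15. Violating.
Others bid (6, 6, 12): truth gives 13; bid 12 gives 16 > 13. Violating.
Others bid (6, 12, 6): truth gives 13; bid 12 gives 16 > 13. Violating.
Others bid (6, 12, 12): truth gives 12; bid 12 gives 15 > 12. Violating.
Others bid (6, 6, 25): truth gives 10; no alternative beats it.
Others bid (6, 12, 25): truth gives 8; no alternative beats it.
(Checking all 27 profiles: 4 have a profitable deviation, 23 do not.)

4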